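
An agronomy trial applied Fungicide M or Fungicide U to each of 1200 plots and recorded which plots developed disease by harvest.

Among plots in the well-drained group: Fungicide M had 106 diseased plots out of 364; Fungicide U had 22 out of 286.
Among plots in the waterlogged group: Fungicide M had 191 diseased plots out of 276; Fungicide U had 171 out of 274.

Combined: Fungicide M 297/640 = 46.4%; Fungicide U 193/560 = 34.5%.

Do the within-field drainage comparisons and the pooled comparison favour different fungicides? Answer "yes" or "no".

no

Within each field drainage level (well-drained 29.1% vs 7.7%; waterlogged 69.2% vs 62.4%), Fungicide U has the lower rate every time. Pooled: 46.4% vs 34.5% — Fungicide U has the lower rate overall. They agree.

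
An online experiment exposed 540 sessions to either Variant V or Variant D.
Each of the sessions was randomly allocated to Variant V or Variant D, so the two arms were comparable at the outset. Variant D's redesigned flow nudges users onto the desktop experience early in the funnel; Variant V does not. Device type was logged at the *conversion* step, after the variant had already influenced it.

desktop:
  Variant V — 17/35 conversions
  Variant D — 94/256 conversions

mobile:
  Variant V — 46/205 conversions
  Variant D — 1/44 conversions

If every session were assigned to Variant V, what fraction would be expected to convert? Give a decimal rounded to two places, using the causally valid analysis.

Device type here is a post-treatment variable shaped by the variant; conditioning on it would introduce bias rather than remove it. The overall comparison is the causal one.
So P(outcome | do(Variant V)) is just the pooled rate for Variant V: 63/240 = 0.263.

0.26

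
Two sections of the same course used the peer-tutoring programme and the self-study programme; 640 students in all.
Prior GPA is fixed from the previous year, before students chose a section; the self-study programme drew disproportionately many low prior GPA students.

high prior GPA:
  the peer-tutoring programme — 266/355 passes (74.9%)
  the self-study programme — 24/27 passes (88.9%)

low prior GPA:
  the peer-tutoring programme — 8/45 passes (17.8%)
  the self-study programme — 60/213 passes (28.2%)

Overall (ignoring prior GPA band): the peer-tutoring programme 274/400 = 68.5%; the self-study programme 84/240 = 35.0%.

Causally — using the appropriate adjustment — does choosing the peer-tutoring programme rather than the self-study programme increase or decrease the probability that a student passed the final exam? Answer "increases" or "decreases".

decreases

Here prior GPA band is a common cause — it drives both which teaching method a case falls under and the outcome. The crude comparison mixes populations; the stratum-specific rates are the causally relevant ones.
Within each level — high prior GPA: 74.9% vs 88.9%; low prior GPA: 17.8% vs 28.2% — the self-study programme is higher every time.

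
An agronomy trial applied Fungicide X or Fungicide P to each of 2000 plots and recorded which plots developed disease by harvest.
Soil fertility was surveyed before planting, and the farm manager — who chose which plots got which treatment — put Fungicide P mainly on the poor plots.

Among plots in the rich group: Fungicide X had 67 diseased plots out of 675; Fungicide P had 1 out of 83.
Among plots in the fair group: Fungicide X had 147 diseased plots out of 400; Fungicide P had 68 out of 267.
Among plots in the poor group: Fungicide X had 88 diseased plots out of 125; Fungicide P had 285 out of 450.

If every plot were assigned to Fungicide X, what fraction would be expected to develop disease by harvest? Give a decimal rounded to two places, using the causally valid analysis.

Here soil fertility is a common cause — it drives both which fungicide a case falls under and the outcome. The crude comparison mixes populations; the stratum-specific rates are the causally relevant ones.
Standardising Fungicide X to the population soil fertility mix: 0.379·67/675 + 0.334·147/400 + 0.287·88/125 = 0.363.

0.36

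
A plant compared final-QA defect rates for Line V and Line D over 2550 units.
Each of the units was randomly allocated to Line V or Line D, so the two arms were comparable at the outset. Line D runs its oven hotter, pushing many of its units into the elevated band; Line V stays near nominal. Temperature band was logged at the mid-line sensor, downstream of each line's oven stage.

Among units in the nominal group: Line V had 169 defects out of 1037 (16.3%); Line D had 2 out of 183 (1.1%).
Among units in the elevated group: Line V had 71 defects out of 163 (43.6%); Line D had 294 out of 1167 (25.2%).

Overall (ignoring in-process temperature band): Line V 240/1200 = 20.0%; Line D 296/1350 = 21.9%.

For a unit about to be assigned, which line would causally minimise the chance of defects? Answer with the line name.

Line V

In-process temperature band is downstream of the line. One should not condition on a consequence of treatment, so the overall rates are the right comparison.
Pooled: Line V 20.0% vs Line D 21.9%; Line V is lower overall.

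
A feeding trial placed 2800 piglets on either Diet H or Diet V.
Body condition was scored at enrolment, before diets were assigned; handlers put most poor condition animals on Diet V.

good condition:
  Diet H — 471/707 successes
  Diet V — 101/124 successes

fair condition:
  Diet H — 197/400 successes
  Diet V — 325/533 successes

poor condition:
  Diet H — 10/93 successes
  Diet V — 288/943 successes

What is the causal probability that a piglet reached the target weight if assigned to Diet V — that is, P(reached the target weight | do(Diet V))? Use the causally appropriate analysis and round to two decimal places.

0.56

The starting body condition-specific comparison favours Diet V throughout, but the pooled figures favour Diet H. The question is whether to condition on starting body condition.
Starting body condition differs across diets for reasons unrelated to any effect of the diet itself, and it separately predicts the outcome — a classic confounder. We must compare within starting body condition levels.
Standardising Diet V to the population starting body condition mix: 0.297·101/124 + 0.333·325/533 + 0.370·288/943 = 0.558.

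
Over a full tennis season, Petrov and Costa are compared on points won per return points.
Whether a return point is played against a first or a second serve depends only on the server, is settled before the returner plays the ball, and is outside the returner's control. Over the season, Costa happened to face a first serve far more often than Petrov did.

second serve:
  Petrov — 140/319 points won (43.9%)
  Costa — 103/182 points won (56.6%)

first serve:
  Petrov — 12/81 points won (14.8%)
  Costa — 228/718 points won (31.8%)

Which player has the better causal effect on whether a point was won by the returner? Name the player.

Within every serve type level Costa has the higher rate, yet pooled Petrov does — Simpson's reversal.
Serve type differs across players for reasons unrelated to any effect of the player itself, and it separately predicts the outcome — a classic confounder. We must compare within serve type levels.
Within each level — second serve: 43.9% vs 56.6%; first serve: 14.8% vs 31.8% — Costa is higher every time.

Costa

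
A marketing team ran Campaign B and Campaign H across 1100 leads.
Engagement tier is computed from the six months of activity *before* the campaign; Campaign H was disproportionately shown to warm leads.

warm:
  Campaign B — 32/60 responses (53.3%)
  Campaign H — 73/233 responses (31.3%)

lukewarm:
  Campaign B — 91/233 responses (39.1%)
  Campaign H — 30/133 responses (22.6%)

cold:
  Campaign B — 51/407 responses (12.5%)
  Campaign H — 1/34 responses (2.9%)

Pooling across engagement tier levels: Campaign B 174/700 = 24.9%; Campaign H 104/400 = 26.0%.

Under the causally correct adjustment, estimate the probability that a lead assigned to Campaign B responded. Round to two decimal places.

0.32

Within every engagement tier level Campaign B has the higher rate, yet pooled Campaign H does — Simpson's reversal.
The imbalance in engagement tier arose from how leads were allocated, not from anything the campaign did; and engagement tier independently affects the outcome. The pooled gap is confounded — condition on engagement tier.
Standardising Campaign B to the population engagement tier mix: 0.266·32/60 + 0.333·91/233 + 0.401·51/407 = 0.322.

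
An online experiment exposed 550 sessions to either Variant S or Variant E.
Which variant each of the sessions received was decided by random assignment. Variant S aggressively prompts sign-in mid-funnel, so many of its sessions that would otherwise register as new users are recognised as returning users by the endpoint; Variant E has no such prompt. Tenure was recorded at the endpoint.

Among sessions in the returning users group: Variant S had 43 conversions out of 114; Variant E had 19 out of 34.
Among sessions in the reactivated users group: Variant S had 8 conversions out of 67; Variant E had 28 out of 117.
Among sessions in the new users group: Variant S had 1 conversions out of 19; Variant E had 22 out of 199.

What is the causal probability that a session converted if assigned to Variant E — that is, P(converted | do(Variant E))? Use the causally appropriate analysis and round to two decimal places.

The stratified and pooled comparisons disagree (Variant E wins within each user tenure; Variant S wins overall), so the answer turns on the causal role of user tenure.
User tenure lies on the pathway variant → user tenure → outcome, so adjusting for it blocks the indirect effect. For the total causal effect of variant, use the unadjusted pooled rates.
So P(outcome | do(Variant E)) is just the pooled rate for Variant E: 69/350 = 0.197.

0.20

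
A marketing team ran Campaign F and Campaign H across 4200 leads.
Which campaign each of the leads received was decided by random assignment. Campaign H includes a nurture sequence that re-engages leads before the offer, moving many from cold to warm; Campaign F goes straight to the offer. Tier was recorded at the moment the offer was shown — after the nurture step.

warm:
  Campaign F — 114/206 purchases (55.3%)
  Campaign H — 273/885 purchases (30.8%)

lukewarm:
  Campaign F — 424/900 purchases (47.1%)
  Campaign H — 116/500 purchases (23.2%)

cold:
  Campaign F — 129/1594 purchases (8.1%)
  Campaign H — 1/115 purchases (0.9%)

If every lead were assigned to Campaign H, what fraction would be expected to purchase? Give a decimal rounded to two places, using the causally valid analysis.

0.26

The engagement tier-specific comparison favours Campaign F throughout, but the pooled figures favour Campaign H. The question is whether to condition on engagement tier.
The distribution of engagement tier is itself part of what the campaign does — it is an intermediate outcome. Holding it fixed would remove that part of the effect; the total effect is the pooled difference.
So P(outcome | do(Campaign H)) is just the pooled rate for Campaign H: 390/1500 = 0.260.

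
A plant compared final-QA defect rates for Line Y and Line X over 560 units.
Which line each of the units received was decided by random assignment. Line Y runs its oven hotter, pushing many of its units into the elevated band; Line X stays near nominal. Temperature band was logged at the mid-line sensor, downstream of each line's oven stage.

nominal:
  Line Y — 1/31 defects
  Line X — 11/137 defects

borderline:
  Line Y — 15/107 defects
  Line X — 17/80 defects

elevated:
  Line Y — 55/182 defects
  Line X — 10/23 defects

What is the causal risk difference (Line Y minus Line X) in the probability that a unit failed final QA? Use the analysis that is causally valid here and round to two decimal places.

+0.06

The in-process temperature band-specific comparison favours Line Y throughout, but the pooled figures favour Line X. The question is whether to condition on in-process temperature band.
Stratifying would compare lines among units the lines themselves sorted into in-process temperature band groups — a form of selection on an intermediate. The unconditioned pooled rates give the total causal effect.
The causal difference is the pooled difference: 0.222 − 0.158 = +0.064.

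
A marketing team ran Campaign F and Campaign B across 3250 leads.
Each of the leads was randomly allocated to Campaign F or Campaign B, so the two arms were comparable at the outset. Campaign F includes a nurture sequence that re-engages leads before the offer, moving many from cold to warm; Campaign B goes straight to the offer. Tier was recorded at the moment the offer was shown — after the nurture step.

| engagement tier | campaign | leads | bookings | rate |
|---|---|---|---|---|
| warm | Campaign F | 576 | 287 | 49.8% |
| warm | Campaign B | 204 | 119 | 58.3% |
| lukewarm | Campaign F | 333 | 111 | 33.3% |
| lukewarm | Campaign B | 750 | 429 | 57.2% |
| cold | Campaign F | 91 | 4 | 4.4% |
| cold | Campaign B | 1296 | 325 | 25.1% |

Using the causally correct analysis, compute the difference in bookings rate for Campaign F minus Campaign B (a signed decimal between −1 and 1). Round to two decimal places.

+0.01

Within every engagement tier level Campaign B has the higher rate, yet pooled Campaign F does — Simpson's reversal.
Engagement tier here is a post-treatment variable shaped by the campaign; conditioning on it would introduce bias rather than remove it. The overall comparison is the causal one.
The causal difference is the pooled difference: 0.402 − 0.388 = +0.014.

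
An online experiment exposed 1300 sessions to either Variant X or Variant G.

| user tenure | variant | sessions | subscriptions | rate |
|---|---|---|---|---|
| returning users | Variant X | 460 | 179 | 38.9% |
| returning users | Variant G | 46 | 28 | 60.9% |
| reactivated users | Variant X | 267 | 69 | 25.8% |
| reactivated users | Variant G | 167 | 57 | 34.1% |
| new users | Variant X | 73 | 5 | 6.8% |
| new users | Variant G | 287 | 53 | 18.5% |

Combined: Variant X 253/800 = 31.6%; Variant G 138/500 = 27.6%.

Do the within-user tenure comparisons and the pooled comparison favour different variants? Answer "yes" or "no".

yes

Within each user tenure level (returning users 38.9% vs 60.9%; reactivated users 25.8% vs 34.1%; new users 6.8% vs 18.5%), Variant G has the higher rate every time. Pooled: 31.6% vs 27.6% — Variant X has the higher rate overall. The two comparisons disagree.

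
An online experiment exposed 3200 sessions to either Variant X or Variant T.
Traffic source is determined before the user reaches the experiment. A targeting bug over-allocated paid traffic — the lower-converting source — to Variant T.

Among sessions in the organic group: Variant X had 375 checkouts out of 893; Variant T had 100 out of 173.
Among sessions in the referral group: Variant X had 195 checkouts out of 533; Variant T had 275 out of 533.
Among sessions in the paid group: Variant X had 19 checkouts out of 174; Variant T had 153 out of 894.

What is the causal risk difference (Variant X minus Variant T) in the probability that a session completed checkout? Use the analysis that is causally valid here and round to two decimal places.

Traffic source satisfies the back-door criterion: it is not a descendant of the variant, and it blocks the spurious path from variant to outcome. Adjusting for it (i.e., using the within-traffic source rates) gives the causal effect.
Adjusting over the population distribution of traffic source: 0.333·(0.420−0.578) + 0.333·(0.366−0.516) + 0.334·(0.109−0.171) = -0.123.

-0.12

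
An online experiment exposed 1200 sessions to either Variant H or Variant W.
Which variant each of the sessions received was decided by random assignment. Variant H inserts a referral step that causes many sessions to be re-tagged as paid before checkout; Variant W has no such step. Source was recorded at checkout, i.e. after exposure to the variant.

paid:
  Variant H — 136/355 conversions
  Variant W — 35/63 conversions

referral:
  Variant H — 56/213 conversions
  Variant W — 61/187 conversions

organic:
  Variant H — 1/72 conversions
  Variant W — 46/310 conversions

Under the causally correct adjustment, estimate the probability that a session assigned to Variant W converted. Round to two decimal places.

0.25

Traffic source here is a post-treatment variable shaped by the variant; conditioning on it would introduce bias rather than remove it. The overall comparison is the causal one.
So P(outcome | do(Variant W)) is just the pooled rate for Variant W: 142/560 = 0.254.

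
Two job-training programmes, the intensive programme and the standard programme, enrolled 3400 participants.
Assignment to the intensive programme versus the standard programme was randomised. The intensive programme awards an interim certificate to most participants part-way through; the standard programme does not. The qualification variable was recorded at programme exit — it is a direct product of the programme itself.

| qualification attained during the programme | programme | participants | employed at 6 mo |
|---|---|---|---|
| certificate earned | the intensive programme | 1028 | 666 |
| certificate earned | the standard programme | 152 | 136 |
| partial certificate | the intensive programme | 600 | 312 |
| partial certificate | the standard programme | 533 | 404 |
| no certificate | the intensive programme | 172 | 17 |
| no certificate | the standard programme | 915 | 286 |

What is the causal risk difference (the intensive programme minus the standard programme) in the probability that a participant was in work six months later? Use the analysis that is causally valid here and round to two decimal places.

the standard programme is higher inside every qualification attained during the programme stratum but the intensive programme is higher in aggregate. Whether to stratify depends on how qualification attained during the programme relates to the programme.
Stratifying would compare programmes among participants the programmes themselves sorted into qualification attained during the programme groups — a form of selection on an intermediate. The unconditioned pooled rates give the total causal effect.
The causal difference is the pooled difference: 0.553 − 0.516 = +0.037.

+0.04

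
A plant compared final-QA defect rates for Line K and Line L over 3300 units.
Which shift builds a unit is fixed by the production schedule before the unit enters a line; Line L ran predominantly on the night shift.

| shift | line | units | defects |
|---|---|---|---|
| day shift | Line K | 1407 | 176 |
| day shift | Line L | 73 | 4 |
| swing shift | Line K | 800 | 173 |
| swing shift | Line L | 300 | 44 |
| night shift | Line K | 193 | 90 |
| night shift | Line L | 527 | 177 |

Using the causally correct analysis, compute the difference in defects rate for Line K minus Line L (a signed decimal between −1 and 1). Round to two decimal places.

Shift differs across lines for reasons unrelated to any effect of the line itself, and it separately predicts the outcome — a classic confounder. We must compare within shift levels.
Adjusting over the population distribution of shift: 0.448·(0.125−0.055) + 0.333·(0.216−0.147) + 0.218·(0.466−0.336) = +0.083.

+0.08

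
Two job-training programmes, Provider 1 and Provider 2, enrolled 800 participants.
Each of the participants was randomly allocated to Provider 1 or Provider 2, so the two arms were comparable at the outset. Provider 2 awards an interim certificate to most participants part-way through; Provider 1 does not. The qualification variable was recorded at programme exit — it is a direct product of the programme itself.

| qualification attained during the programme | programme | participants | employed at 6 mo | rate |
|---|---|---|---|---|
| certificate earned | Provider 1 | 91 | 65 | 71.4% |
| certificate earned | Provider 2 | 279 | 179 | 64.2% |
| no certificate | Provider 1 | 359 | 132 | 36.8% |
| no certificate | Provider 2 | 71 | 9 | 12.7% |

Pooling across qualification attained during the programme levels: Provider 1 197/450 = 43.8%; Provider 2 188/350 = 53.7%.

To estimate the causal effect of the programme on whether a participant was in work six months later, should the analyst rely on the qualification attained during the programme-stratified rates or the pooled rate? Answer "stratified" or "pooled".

pooled

Provider 1 is higher inside every qualification attained during the programme stratum but Provider 2 is higher in aggregate. Whether to stratify depends on how qualification attained during the programme relates to the programme.
Because the programme influences qualification attained during the programme, qualification attained during the programme is a post-treatment mediator, not a confounder. Stratifying on it would bias the estimate; the causal effect is the crude pooled difference.
Pooled: Provider 1 43.8% vs Provider 2 53.7%; Provider 2 is higher overall.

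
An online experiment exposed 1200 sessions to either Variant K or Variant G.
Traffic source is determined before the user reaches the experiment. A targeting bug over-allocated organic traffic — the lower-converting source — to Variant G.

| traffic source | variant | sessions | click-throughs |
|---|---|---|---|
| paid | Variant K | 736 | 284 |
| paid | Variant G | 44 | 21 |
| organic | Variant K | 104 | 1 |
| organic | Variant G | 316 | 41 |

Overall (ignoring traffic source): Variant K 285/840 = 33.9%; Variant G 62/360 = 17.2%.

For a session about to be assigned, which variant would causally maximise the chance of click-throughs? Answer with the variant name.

Here traffic source is a common cause — it drives both which variant a case falls under and the outcome. The crude comparison mixes populations; the stratum-specific rates are the causally relevant ones.
Within each level — paid: 38.6% vs 47.7%; organic: 1.0% vs 13.0% — Variant G is higher every time.

Variant G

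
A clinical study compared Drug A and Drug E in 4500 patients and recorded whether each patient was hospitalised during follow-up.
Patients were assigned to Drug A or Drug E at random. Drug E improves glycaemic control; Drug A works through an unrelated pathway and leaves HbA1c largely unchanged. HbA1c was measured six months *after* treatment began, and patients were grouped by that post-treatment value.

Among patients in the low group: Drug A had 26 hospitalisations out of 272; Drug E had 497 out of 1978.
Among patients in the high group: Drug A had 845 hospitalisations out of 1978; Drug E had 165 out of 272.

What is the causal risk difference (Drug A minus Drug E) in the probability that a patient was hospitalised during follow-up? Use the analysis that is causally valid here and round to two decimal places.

HbA1c lies on the pathway drug → HbA1c → outcome, so adjusting for it blocks the indirect effect. For the total causal effect of drug, use the unadjusted pooled rates.
The causal difference is the pooled difference: 0.387 − 0.294 = +0.093.

+0.09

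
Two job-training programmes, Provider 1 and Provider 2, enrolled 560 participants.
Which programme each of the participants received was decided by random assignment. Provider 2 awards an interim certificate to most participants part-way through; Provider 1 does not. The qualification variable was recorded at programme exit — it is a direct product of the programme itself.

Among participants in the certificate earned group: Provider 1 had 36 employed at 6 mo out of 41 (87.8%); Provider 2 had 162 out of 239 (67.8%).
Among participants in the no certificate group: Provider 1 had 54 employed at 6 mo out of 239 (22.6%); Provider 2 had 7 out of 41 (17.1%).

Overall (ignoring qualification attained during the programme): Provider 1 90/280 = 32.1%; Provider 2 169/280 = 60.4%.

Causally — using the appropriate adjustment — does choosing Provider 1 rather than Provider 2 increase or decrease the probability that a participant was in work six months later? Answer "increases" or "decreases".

The stratified and pooled comparisons disagree (Provider 1 wins within each qualification attained during the programme; Provider 2 wins overall), so the answer turns on the causal role of qualification attained during the programme.
Qualification attained during the programme is recorded after the programme and is itself shifted by it — it sits on the causal path from programme to outcome. Conditioning on a mediator would strip out part of the effect we want; the pooled comparison gives the total causal effect.
Pooled: Provider 1 32.1% vs Provider 2 60.4%; Provider 2 is higher overall.

decreases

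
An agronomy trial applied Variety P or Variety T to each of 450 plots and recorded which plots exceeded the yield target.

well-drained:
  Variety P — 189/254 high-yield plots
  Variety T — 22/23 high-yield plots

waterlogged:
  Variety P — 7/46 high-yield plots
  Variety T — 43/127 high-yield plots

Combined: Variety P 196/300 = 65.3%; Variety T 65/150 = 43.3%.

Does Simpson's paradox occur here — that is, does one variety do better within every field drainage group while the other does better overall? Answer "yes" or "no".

Within each field drainage level (well-drained 74.4% vs 95.7%; waterlogged 15.2% vs 33.9%), Variety T has the higher rate every time. Pooled: 65.3% vs 43.3% — Variety P has the higher rate overall. The two comparisons disagree.

yes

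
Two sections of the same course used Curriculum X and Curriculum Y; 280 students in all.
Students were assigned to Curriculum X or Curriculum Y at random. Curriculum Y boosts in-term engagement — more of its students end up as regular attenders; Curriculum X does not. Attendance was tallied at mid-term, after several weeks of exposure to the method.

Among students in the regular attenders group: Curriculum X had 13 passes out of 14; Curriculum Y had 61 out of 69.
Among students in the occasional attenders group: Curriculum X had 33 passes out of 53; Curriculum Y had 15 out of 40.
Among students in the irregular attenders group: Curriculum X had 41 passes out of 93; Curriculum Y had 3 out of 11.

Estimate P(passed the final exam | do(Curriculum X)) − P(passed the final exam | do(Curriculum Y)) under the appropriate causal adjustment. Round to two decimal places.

Within every mid-term attendance level Curriculum X has the higher rate, yet pooled Curriculum Y does — Simpson's reversal.
Mid-term attendance lies on the pathway teaching method → mid-term attendance → outcome, so adjusting for it blocks the indirect effect. For the total causal effect of teaching method, use the unadjusted pooled rates.
The causal difference is the pooled difference: 0.544 − 0.658 = -0.115.

-0.11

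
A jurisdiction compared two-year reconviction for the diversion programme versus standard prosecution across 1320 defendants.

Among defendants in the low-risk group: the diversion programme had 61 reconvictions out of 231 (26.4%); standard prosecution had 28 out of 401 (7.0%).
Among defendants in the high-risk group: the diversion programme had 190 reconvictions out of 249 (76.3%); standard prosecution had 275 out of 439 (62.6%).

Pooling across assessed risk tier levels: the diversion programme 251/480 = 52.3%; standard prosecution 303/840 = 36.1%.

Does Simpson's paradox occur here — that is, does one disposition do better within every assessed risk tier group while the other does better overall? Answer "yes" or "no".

no

Within each assessed risk tier level (low-risk 26.4% vs 7.0%; high-risk 76.3% vs 62.6%), standard prosecution has the lower rate every time. Pooled: 52.3% vs 36.1% — standard prosecution has the lower rate overall. They agree.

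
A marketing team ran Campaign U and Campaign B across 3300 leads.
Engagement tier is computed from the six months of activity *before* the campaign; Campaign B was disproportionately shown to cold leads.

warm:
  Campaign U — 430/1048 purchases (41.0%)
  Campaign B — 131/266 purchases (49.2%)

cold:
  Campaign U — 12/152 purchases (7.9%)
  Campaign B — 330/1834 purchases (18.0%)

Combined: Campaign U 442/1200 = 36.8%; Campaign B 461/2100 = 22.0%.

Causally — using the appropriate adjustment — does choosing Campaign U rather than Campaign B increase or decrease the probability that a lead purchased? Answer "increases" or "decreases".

Campaign B is higher inside every engagement tier stratum but Campaign U is higher in aggregate. Whether to stratify depends on how engagement tier relates to the campaign.
Engagement tier is set before the campaign has any effect — it is not caused by the campaign — and it independently drives the outcome. That makes it a confounder, so the causal comparison is within engagement tier levels.
Within each level — warm: 41.0% vs 49.2%; cold: 7.9% vs 18.0% — Campaign B is higher every time.

decreases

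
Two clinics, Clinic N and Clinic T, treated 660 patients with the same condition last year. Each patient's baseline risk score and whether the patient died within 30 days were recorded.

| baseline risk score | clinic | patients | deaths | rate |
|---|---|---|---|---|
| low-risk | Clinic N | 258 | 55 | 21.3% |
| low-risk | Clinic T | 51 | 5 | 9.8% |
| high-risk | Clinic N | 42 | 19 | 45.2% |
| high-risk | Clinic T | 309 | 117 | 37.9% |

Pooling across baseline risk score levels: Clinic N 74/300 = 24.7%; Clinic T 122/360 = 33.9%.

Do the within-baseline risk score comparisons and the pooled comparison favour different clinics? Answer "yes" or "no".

yes

Within each baseline risk score level (low-risk 21.3% vs 9.8%; high-risk 45.2% vs 37.9%), Clinic T has the lower rate every time. Pooled: 24.7% vs 33.9% — Clinic N has the lower rate overall. The two comparisons disagree.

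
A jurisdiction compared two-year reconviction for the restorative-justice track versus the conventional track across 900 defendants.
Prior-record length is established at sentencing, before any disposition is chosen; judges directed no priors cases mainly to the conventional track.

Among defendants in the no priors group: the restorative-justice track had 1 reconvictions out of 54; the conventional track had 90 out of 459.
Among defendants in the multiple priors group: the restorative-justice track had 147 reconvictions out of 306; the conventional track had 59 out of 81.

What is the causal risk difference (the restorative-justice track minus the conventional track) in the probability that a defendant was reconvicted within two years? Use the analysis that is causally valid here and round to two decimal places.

-0.21

The stratified and pooled comparisons disagree (the restorative-justice track wins within each prior-record length; the conventional track wins overall), so the answer turns on the causal role of prior-record length.
Prior-record length is set before the disposition has any effect — it is not caused by the disposition — and it independently drives the outcome. That makes it a confounder, so the causal comparison is within prior-record length levels.
Adjusting over the population distribution of prior-record length: 0.570·(0.019−0.196) + 0.430·(0.480−0.728) = -0.208.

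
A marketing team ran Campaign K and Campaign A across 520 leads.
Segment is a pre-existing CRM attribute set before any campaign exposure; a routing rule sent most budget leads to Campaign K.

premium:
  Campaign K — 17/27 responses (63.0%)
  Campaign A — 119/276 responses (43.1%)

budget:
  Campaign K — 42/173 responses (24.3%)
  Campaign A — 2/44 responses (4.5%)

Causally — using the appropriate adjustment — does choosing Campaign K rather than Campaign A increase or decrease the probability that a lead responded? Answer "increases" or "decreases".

Customer segment is set before the campaign has any effect — it is not caused by the campaign — and it independently drives the outcome. That makes it a confounder, so the causal comparison is within customer segment levels.
Within each level — premium: 63.0% vs 43.1%; budget: 24.3% vs 4.5% — Campaign K is higher every time.

increases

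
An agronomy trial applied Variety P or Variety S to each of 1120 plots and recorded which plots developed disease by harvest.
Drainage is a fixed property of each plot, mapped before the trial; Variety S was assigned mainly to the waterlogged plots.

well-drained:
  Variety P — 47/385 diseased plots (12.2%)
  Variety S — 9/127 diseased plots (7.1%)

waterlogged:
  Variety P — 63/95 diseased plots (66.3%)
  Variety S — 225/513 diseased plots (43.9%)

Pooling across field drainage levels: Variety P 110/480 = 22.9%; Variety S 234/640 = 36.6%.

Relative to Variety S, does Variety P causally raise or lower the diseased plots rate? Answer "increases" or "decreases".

The stratified and pooled comparisons disagree (Variety S wins within each field drainage; Variety P wins overall), so the answer turns on the causal role of field drainage.
Here field drainage is a common cause — it drives both which variety a case falls under and the outcome. The crude comparison mixes populations; the stratum-specific rates are the causally relevant ones.
Within each level — well-drained: 12.2% vs 7.1%; waterlogged: 66.3% vs 43.9% — Variety S is lower every time.

increases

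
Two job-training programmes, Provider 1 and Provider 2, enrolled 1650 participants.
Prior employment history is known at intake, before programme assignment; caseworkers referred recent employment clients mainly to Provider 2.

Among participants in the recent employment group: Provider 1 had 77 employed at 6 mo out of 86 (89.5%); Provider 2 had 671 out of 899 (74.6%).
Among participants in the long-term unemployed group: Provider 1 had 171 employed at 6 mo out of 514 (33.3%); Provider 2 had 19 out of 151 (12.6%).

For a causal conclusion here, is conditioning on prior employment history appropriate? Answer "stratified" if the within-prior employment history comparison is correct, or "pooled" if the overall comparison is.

stratified

Prior employment history satisfies the back-door criterion: it is not a descendant of the programme, and it blocks the spurious path from programme to outcome. Adjusting for it (i.e., using the within-prior employment history rates) gives the causal effect.
Within each level — recent employment: 89.5% vs 74.6%; long-term unemployed: 33.3% vs 12.6% — Provider 1 is higher every time.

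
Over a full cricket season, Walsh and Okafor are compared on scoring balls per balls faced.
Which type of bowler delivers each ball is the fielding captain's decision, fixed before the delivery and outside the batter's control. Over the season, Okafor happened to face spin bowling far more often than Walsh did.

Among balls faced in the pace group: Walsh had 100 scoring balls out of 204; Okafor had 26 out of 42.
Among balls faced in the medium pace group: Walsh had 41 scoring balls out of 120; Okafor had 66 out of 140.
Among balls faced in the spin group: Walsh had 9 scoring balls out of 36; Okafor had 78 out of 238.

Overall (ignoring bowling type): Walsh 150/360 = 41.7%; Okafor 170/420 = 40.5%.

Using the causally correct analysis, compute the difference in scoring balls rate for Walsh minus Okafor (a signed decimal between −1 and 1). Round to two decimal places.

-0.11

Since bowling type is a pre-existing factor (not a product of the player) and it affects the outcome on its own, it is a confounder. The stratified rates, not the pooled rate, identify the causal effect.
Adjusting over the population distribution of bowling type: 0.315·(0.490−0.619) + 0.333·(0.342−0.471) + 0.351·(0.250−0.328) = -0.111.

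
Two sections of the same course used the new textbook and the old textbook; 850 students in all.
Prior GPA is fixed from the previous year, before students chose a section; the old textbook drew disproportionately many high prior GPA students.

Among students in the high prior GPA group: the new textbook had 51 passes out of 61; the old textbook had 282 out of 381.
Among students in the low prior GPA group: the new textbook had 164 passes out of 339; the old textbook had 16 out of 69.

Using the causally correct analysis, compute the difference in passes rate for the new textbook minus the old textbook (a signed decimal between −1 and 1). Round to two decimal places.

The prior GPA band-specific comparison favours the new textbook throughout, but the pooled figures favour the old textbook. The question is whether to condition on prior GPA band.
Nothing the teaching method does changes prior GPA band; the imbalance is an allocation artefact. With prior GPA band also predicting the outcome, the pooled figure is confounded, and the within-stratum comparison is the causal one.
Adjusting over the population distribution of prior GPA band: 0.520·(0.836−0.740) + 0.480·(0.484−0.232) = +0.171.

+0.17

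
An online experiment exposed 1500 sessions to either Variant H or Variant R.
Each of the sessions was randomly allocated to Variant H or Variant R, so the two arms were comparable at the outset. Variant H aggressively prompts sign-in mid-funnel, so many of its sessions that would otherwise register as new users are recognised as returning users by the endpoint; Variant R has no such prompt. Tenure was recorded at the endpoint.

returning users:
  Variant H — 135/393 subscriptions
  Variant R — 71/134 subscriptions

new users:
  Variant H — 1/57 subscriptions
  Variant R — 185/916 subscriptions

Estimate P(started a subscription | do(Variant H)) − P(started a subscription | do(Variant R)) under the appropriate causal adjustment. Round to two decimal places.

User tenure is recorded after the variant and is itself shifted by it — it sits on the causal path from variant to outcome. Conditioning on a mediator would strip out part of the effect we want; the pooled comparison gives the total causal effect.
The causal difference is the pooled difference: 0.302 − 0.244 = +0.058.

+0.06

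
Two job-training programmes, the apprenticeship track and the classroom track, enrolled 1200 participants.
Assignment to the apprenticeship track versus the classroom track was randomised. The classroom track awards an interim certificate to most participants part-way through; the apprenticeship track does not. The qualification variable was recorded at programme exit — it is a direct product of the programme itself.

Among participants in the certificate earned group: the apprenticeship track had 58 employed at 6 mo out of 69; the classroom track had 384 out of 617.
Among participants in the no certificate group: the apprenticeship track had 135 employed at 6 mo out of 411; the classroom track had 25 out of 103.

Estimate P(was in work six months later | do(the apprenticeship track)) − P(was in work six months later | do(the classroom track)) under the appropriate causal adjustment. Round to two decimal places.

The stratified and pooled comparisons disagree (the apprenticeship track wins within each qualification attained during the programme; the classroom track wins overall), so the answer turns on the causal role of qualification attained during the programme.
The distribution of qualification attained during the programme is itself part of what the programme does — it is an intermediate outcome. Holding it fixed would remove that part of the effect; the total effect is the pooled difference.
The causal difference is the pooled difference: 0.402 − 0.568 = -0.166.

-0.17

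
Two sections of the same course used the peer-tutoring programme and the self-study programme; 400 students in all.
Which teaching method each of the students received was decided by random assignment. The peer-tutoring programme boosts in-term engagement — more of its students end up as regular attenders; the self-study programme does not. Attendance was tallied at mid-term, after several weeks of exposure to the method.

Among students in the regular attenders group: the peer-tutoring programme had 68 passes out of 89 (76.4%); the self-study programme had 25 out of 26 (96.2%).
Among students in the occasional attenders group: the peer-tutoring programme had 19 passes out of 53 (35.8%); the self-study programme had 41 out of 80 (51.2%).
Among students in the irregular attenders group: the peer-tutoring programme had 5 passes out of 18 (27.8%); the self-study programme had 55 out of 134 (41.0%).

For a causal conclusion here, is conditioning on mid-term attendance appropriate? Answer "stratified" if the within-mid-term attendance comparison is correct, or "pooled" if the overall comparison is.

pooled

Within every mid-term attendance level the self-study programme has the higher rate, yet pooled the peer-tutoring programme does — Simpson's reversal.
Mid-term attendance lies on the pathway teaching method → mid-term attendance → outcome, so adjusting for it blocks the indirect effect. For the total causal effect of teaching method, use the unadjusted pooled rates.
Pooled: the peer-tutoring programme 57.5% vs the self-study programme 50.4%; the peer-tutoring programme is higher overall.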